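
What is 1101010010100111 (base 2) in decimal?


1101010010100111 in decimal = 54439

54439


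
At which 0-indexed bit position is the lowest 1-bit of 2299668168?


0b10001001000100100010011011001000. Lowest set bit at position 3

3


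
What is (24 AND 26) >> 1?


Step 1: 24 & 26 = 24
Step 2: 24 >> 1 = 12

12


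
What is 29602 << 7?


0b111001110100010 << 7 = 0b1110011101000100000000 = 3789056

3789056


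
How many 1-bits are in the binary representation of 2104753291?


0b1111101011100111111110010001011 has 21 set bits

21


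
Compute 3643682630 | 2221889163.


0b11011001001011100010111101000110 | 0b10000100011011110101011010001011 = 0b11011101011011110111111111001111 = 3715071951

3715071951


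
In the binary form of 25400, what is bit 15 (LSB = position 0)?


0b110001100111000, position 15 = 0

0


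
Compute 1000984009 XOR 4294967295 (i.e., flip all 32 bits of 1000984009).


1000984009 ^ 4294967295 = 3293983286

3293983286


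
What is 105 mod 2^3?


105 & 7 = 1

1


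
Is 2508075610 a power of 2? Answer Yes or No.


0b10010101011111100011001001011010. Multiple bits set => No

No


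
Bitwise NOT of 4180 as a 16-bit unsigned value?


~0b1000001010100 = 0b1110111110101011 = 61355 (16-bit unsigned)

61355


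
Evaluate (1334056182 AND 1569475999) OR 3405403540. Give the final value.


Step 1: 1334056182 & 1569475999 = 1300497558
Step 2: 1300497558 | 3405403540 = 3489551766

3489551766


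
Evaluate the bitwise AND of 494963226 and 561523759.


0b11101100000001000101000011010 & 0b100001011110000010110000101111 = 0b1000000000000100000001010 = 16779274

16779274


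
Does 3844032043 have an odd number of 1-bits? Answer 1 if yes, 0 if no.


0b11100101000111110100011000101011 has 17 ones => parity 1

1


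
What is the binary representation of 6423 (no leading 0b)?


6423 = 1100100010111 in binary

1100100010111


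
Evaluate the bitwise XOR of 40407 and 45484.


0b1001110111010111 ^ 0b1011000110101100 = 0b10110001111011 = 11387

11387


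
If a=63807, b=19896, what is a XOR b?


63807 ^ 19896 = 46215

46215


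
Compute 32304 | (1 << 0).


32304 | (1 << 0) = 32304 | 1 = 32305

32305


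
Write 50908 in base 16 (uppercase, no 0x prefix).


50908 = C6DC hex

C6DC


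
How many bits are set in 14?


0b1110 has 3 set bits

3


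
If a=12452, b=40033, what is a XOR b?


12452 ^ 40033 = 44229

44229


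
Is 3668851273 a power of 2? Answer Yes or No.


0b11011010101011100011101001001001. Multiple bits set => No

No


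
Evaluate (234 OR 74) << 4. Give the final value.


Step 1: 234 | 74 = 234
Step 2: 234 << 4 = 3744

3744


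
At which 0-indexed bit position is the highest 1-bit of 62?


0b111110. Highest set bit at position 5

5


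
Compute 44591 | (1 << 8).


44591 | (1 << 8) = 44591 | 256 = 44847

44847


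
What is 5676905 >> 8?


0b10101101001111101101001 >> 8 = 0b101011010011111 = 22175

22175


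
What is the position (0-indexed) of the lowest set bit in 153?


0b10011001. Lowest set bit at position 0

0


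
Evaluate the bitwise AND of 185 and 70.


0b10111001 & 0b1000110 = 0b0 = 0

0


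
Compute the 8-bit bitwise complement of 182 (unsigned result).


~0b10110110 = 0b1001001 = 73 (8-bit unsigned)

73


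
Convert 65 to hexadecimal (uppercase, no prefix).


65 = 41 hex

41


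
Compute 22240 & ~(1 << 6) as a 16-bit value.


22240 & ~(1 << 6) = 22176

22176


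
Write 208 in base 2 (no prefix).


208 = 11010000 in binary

11010000


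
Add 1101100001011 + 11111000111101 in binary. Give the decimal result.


1101100001011 + 11111000111101 = 101100101001000 = 22856

22856


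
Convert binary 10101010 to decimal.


10101010 in decimal = 170

170


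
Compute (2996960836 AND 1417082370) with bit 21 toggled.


Step 1: 2996960836 & 1417082370 = 270595584
Step 2: 270595584 ^ (1 << 21) = 270595584 ^ 2097152 = 268498432

268498432


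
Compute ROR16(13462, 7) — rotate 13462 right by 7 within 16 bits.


Rotate 0b11010010010110 right by 7 (16-bit) = 0b10110001101001 = 11369

11369


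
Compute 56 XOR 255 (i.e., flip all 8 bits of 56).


56 ^ 255 = 199

199


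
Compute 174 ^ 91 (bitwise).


0b10101110 ^ 0b1011011 = 0b11110101 = 245

245


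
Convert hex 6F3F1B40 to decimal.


6F3F1B40 hex = 1866406720 decimal

1866406720


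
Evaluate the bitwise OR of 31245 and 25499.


0b111101000001101 | 0b110001110011011 = 0b111101110011111 = 31647

31647


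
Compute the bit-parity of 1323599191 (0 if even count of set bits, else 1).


0b1001110111001001000010101010111 has 16 ones => parity 0

0


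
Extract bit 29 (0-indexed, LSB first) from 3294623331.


0b11000100010111111111011001100011, position 29 = 0

0


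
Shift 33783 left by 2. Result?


0b1000001111110111 << 2 = 0b100000111111011100 = 135132

135132


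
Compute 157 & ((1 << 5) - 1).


157 & 31 = 29

29


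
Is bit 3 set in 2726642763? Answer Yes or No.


0b10100010100001010100010001001011, bit 3 = 1. Yes

Yes


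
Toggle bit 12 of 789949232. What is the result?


789949232 ^ (1 << 12) = 789949232 ^ 4096 = 789953328

789953328


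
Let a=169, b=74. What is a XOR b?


169 ^ 74 = 227

227


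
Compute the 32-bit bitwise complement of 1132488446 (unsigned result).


~0b1000011100000000110011011111110 = 0b10111100011111111001100100000001 = 3162478849 (32-bit unsigned)

3162478849


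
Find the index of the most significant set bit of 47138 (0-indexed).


0b1011100000100010. Highest set bit at position 15

15


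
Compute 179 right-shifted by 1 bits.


0b10110011 >> 1 = 0b1011001 = 89

89


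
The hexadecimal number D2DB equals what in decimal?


D2DB hex = 53979 decimal

53979


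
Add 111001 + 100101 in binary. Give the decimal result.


111001 + 100101 = 1011110 = 94

94


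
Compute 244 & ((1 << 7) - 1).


244 & 127 = 116

116


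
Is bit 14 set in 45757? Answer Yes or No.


0b1011001010111101, bit 14 = 0. No

No


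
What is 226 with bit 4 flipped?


226 ^ (1 << 4) = 226 ^ 16 = 242

242


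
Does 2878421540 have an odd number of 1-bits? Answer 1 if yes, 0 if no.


0b10101011100100010011101000100100 has 14 ones => parity 0

0


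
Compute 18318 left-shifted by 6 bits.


0b100011110001110 << 6 = 0b100011110001110000000 = 1172352

1172352


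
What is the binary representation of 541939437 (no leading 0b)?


541939437 = 100000010011010101011011101101 in binary

100000010011010101011011101101


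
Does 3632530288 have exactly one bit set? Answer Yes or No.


0b11011000100001000000001101110000. Multiple bits set => No

No


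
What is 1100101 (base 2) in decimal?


1100101 in decimal = 101

101


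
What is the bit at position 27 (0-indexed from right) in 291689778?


0b10001011000101101010100110010, position 27 = 0

0


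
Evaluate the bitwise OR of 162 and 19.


0b10100010 | 0b10011 = 0b10110011 = 179

179


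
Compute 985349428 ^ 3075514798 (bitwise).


0b111010101110110011110100110100 ^ 0b10110111010100001010000110101110 = 0b10001101111010111001110010011010 = 2381028506

2381028506


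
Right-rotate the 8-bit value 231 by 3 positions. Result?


Rotate 0b11100111 right by 3 (8-bit) = 0b11111100 = 252

252


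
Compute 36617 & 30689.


0b1000111100001001 & 0b111011111100001 = 0b11100000001 = 1793

1793


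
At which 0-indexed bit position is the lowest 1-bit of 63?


0b111111. Lowest set bit at position 0

0


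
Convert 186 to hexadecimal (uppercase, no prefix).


186 = BA hex

BA


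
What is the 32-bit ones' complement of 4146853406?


4146853406 ^ 4294967295 = 148113889

148113889


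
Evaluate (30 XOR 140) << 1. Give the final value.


Step 1: 30 ^ 140 = 146
Step 2: 146 << 1 = 292

292


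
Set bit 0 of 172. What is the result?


172 | (1 << 0) = 172 | 1 = 173

173


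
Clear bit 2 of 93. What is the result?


93 & ~(1 << 2) = 89

89


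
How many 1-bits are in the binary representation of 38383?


0b1001010111101111 has 11 set bits

11


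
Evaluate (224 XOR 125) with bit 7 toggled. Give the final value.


Step 1: 224 ^ 125 = 157
Step 2: 157 ^ (1 << 7) = 157 ^ 128 = 29

29


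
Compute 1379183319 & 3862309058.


0b1010010001101001010101011010111 & 0b11100110001101100010100011000010 = 0b1000010001101000010100011000010 = 1110714562

1110714562


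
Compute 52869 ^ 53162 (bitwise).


0b1100111010000101 ^ 0b1100111110101010 = 0b100101111 = 303

303


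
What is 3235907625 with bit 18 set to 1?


3235907625 | (1 << 18) = 3235907625 | 262144 = 3236169769

3236169769


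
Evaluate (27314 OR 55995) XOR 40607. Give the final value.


Step 1: 27314 | 55995 = 64187
Step 2: 64187 ^ 40607 = 25636

25636


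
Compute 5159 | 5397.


0b1010000100111 | 0b1010100010101 = 0b1010100110111 = 5431

5431


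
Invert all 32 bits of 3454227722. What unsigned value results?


3454227722 ^ 4294967295 = 840739573

840739573


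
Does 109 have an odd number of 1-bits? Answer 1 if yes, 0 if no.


0b1101101 has 5 ones => parity 1

1


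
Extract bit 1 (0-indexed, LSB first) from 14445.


0b11100001101101, position 1 = 0

0


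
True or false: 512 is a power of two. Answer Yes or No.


0b1000000000. Only one bit set => Yes

Yes


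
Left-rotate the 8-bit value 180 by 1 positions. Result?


Rotate 0b10110100 left by 1 (8-bit) = 0b1101001 = 105

105


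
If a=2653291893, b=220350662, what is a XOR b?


2653291893 ^ 220350662 = 2466532787

2466532787


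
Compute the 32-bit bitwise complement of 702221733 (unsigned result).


~0b101001110110110000110110100101 = 0b11010110001001001111001001011010 = 3592745562 (32-bit unsigned)

3592745562


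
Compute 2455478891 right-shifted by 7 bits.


0b10010010010110111010001001101011 >> 7 = 0b1001001001011011101000100 = 19183428

19183428


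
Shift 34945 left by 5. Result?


0b1000100010000001 << 5 = 0b100010001000000100000 = 1118240

1118240


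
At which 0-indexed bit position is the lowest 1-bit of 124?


0b1111100. Lowest set bit at position 2

2


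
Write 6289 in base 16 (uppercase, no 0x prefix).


6289 = 1891 hex

1891


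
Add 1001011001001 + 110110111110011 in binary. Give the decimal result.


1001011001001 + 110110111110011 = 1000000010111100 = 32956

32956


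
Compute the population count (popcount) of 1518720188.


0b1011010100001011101010010111100 has 16 set bits

16


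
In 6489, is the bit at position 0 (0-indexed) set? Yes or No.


0b1100101011001, bit 0 = 1. Yes

Yes


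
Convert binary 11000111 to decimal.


11000111 in decimal = 199

199


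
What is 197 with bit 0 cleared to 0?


197 & ~(1 << 0) = 196

196


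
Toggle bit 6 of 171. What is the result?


171 ^ (1 << 6) = 171 ^ 64 = 235

235


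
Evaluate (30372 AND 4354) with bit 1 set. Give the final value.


Step 1: 30372 & 4354 = 4096
Step 2: 4096 | (1 << 1) = 4096 | 2 = 4098

4098


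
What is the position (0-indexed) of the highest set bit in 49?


0b110001. Highest set bit at position 5

5


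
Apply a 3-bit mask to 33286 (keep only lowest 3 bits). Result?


33286 & 7 = 6

6


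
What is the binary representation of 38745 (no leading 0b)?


38745 = 1001011101011001 in binary

1001011101011001


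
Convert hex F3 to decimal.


F3 hex = 243 decimal

243


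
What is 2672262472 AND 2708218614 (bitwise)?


0b10011111010001110111110101001000 & 0b10100001011011000010001011110110 = 0b10000001010001000010000001000000 = 2168725568

2168725568


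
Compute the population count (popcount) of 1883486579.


0b1110000010000111011100101110011 has 16 set bits

16


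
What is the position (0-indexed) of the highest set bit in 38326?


0b1001010110110110. Highest set bit at position 15

15


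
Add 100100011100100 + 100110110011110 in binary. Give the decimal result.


100100011100100 + 100110110011110 = 1001011010000010 = 38530

38530


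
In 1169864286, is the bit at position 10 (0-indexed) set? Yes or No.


0b1000101101110101011011001011110, bit 10 = 1. Yes

Yes


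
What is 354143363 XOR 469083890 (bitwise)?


0b10101000110111100110010000011 ^ 0b11011111101011010011011110010 = 0b1110111011100110101001110001 = 250505841

250505841


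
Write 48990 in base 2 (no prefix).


48990 = 1011111101011110 in binary

1011111101011110


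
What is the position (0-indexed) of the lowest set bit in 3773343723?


0b11100000111010001010011111101011. Lowest set bit at position 0

0


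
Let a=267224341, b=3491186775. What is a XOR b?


267224341 ^ 3491186775 = 3757755714

3757755714


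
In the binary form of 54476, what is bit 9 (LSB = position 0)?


0b1101010011001100, position 9 = 0

0


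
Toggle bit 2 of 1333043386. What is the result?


1333043386 ^ (1 << 2) = 1333043386 ^ 4 = 1333043390

1333043390


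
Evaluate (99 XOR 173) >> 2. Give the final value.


Step 1: 99 ^ 173 = 206
Step 2: 206 >> 2 = 51

51


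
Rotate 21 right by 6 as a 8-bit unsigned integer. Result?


Rotate 0b10101 right by 6 (8-bit) = 0b1010100 = 84

84


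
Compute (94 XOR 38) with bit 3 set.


Step 1: 94 ^ 38 = 120
Step 2: 120 | (1 << 3) = 120 | 8 = 120

120


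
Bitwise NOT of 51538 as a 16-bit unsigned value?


~0b1100100101010010 = 0b11011010101101 = 13997 (16-bit unsigned)

13997


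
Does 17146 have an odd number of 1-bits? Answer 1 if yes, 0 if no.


0b100001011111010 has 8 ones => parity 0

0


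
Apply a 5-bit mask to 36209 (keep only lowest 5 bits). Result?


36209 & 31 = 17

17


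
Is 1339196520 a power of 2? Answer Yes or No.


0b1001111110100101000010001101000. Multiple bits set => No

No


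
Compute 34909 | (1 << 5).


34909 | (1 << 5) = 34909 | 32 = 34941

34941


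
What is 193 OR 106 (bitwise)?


0b11000001 | 0b1101010 = 0b11101011 = 235

235


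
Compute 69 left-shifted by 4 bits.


0b1000101 << 4 = 0b10001010000 = 1104

1104


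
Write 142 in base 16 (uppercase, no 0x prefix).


142 = 8E hex

8E


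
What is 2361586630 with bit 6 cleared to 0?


2361586630 & ~(1 << 6) = 2361586566

2361586566


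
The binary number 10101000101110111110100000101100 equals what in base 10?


10101000101110111110100000101100 in decimal = 2830886956

2830886956


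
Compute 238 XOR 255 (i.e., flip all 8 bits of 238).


238 ^ 255 = 17

17


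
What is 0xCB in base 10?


CB hex = 203 decimal

203


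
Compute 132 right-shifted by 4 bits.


0b10000100 >> 4 = 0b1000 = 8

8


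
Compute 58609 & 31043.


0b1110010011110001 & 0b111100101000011 = 0b110000001000001 = 24641

24641


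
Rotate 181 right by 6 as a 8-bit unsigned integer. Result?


Rotate 0b10110101 right by 6 (8-bit) = 0b11010110 = 214

214


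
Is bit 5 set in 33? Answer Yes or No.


0b100001, bit 5 = 1. Yes

Yes


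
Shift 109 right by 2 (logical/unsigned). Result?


0b1101101 >> 2 = 0b11011 = 27

27


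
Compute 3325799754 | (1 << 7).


3325799754 | (1 << 7) = 3325799754 | 128 = 3325799882

3325799882


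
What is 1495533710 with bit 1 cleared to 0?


1495533710 & ~(1 << 1) = 1495533708

1495533708


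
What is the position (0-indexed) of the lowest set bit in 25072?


0b110000111110000. Lowest set bit at position 4

4


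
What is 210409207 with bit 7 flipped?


210409207 ^ (1 << 7) = 210409207 ^ 128 = 210409079

210409079


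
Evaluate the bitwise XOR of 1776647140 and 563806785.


0b1101001111001010111101111100100 ^ 0b100001100110110000001001000001 = 0b1001000011111100111100110100101 = 1216248229

1216248229


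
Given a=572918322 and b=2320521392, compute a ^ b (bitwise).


572918322 ^ 2320521392 = 2826326658

2826326658


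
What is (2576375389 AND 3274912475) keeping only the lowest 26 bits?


Step 1: 2576375389 & 3274912475 = 2165314137
Step 2: 2165314137 & 67108863 = 17830489

17830489


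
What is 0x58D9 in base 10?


58D9 hex = 22745 decimal

22745


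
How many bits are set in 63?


0b111111 has 6 set bits

6


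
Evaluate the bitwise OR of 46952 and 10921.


0b1011011101101000 | 0b10101010101001 = 0b1011111111101001 = 49129

49129


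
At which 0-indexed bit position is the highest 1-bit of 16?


0b10000. Highest set bit at position 4

4


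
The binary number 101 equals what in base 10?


101 in decimal = 5

5


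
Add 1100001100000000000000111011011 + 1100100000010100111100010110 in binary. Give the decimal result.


1100001100000000000000111011011 + 1100100000010100111100010110 = 1101110000000010101000011110001 = 1845580017

1845580017


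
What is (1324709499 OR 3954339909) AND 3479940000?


Step 1: 1324709499 | 3954339909 = 4025972351
Step 2: 4025972351 & 3479940000 = 3479380512

3479380512


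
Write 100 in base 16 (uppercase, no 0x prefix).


100 = 64 hex

64


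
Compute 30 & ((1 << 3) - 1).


30 & 7 = 6

6


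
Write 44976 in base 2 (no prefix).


44976 = 1010111110110000 in binary

1010111110110000


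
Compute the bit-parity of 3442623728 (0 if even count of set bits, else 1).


0b11001101001100100100010011110000 has 14 ones => parity 0

0


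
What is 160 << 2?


0b10100000 << 2 = 0b1010000000 = 640

640


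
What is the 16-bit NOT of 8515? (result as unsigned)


~0b10000101000011 = 0b1101111010111100 = 57020 (16-bit unsigned)

57020


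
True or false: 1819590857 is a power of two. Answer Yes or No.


0b1101100011101001100000011001001. Multiple bits set => No

No


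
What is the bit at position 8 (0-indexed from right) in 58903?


0b1110011000010111, position 8 = 0

0


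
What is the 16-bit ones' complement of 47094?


47094 ^ 65535 = 18441

18441


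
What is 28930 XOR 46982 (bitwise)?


0b111000100000010 ^ 0b1011011110000110 = 0b1100011010000100 = 50820

50820


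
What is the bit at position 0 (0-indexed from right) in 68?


0b1000100, position 0 = 0

0


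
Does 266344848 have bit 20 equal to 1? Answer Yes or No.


0b1111111000000001100110010000, bit 20 = 0. No

No


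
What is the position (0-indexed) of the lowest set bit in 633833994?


0b100101110001111000101000001010. Lowest set bit at position 1

1


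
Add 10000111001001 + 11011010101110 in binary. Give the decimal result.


10000111001001 + 11011010101110 = 101100001110111 = 22647

22647


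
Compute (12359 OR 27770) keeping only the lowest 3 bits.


Step 1: 12359 | 27770 = 31871
Step 2: 31871 & 7 = 7

7


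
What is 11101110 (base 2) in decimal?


11101110 in decimal = 238

238


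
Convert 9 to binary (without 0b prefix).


9 = 1001 in binary

1001


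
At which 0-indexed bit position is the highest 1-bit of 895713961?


0b110101011000111000001010101001. Highest set bit at position 29

29


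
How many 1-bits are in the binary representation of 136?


0b10001000 has 2 set bits

2


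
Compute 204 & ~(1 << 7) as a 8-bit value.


204 & ~(1 << 7) = 76

76


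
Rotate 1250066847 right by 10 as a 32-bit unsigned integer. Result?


Rotate 0b1001010100000101000000110011111 right by 10 (32-bit) = 0b1100111110100101010000010100000 = 1741856928

1741856928


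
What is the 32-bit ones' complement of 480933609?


480933609 ^ 4294967295 = 3814033686

3814033686


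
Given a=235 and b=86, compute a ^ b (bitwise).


235 ^ 86 = 189

189


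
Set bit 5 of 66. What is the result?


66 | (1 << 5) = 66 | 32 = 98

98


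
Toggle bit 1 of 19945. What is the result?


19945 ^ (1 << 1) = 19945 ^ 2 = 19947

19947


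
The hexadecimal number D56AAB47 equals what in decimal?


D56AAB47 hex = 3580537671 decimal

3580537671


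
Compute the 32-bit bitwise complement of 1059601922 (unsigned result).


~0b111111001010000011111000000010 = 0b11000000110101111100000111111101 = 3235365373 (32-bit unsigned)

3235365373


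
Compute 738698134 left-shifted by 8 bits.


0b101100000001111010001110010110 << 8 = 0b10110000000111101000111001011000000000 = 189106722304

189106722304


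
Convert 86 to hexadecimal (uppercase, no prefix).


86 = 56 hex

56


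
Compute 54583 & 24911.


0b1101010100110111 & 0b110000101001111 = 0b100000100000111 = 16647

16647


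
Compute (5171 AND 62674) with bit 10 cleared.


Step 1: 5171 & 62674 = 5138
Step 2: 5138 & ~(1 << 10) = 4114

4114


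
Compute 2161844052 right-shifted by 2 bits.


0b10000000110110110001111101010100 >> 2 = 0b100000001101101100011111010101 = 540461013

540461013


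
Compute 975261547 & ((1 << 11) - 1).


975261547 & 2047 = 1899

1899


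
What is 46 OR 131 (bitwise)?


0b101110 | 0b10000011 = 0b10101111 = 175

175


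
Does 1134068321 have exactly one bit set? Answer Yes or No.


0b1000011100110001000001001100001. Multiple bits set => No

No


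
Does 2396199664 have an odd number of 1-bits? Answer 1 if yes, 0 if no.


0b10001110110100110001101011110000 has 16 ones => parity 0

0


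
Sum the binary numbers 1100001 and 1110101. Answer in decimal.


1100001 + 1110101 = 11010110 = 214

214


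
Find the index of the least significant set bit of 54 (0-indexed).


0b110110. Lowest set bit at position 1

1


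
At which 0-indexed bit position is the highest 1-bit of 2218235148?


0b10000100001101111001010100001100. Highest set bit at position 31

31


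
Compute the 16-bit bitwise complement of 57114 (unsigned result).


~0b1101111100011010 = 0b10000011100101 = 8421 (16-bit unsigned)

8421


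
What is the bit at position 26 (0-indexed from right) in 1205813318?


0b1000111110111110100000001000110, position 26 = 1

1


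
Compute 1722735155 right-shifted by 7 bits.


0b1100110101011101101101000110011 >> 7 = 0b110011010101110110110100 = 13458868

13458868


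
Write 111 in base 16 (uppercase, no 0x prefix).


111 = 6F hex

6F


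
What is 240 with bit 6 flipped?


240 ^ (1 << 6) = 240 ^ 64 = 176

176


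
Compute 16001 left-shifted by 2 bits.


0b11111010000001 << 2 = 0b1111101000000100 = 64004

64004


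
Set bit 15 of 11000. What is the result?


11000 | (1 << 15) = 11000 | 32768 = 43768

43768


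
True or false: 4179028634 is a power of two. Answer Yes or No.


0b11111001000101101110101010011010. Multiple bits set => No

No


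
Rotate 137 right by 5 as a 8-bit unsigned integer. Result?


Rotate 0b10001001 right by 5 (8-bit) = 0b1001100 = 76

76


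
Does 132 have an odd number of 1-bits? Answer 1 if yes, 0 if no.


0b10000100 has 2 ones => parity 0

0


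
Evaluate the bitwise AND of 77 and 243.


0b1001101 & 0b11110011 = 0b1000001 = 65

65


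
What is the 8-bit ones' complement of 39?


39 ^ 255 = 216

216


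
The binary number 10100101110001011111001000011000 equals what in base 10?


10100101110001011111001000011000 in decimal = 2781213208

2781213208


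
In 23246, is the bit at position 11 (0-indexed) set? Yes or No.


0b101101011001110, bit 11 = 1. Yes

Yes


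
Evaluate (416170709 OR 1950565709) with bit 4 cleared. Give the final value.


Step 1: 416170709 | 1950565709 = 2093959133
Step 2: 2093959133 & ~(1 << 4) = 2093959117

2093959117


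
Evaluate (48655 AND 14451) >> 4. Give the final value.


Step 1: 48655 & 14451 = 14339
Step 2: 14339 >> 4 = 896

896


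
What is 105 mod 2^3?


105 & 7 = 1

1


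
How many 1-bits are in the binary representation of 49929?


0b1100001100001001 has 6 set bits

6


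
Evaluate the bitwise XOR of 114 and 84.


0b1110010 ^ 0b1010100 = 0b100110 = 38

38


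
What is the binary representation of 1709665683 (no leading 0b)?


1709665683 = 1100101111001110110110110010011 in binary

1100101111001110110110110010011


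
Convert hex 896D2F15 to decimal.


896D2F15 hex = 2305634069 decimal

2305634069


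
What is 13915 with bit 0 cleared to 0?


13915 & ~(1 << 0) = 13914

13914


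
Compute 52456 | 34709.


0b1100110011101000 | 0b1000011110010101 = 0b1100111111111101 = 53245

53245


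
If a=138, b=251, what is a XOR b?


138 ^ 251 = 113

113


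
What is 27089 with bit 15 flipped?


27089 ^ (1 << 15) = 27089 ^ 32768 = 59857

59857


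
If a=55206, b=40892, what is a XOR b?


55206 ^ 40892 = 18458

18458


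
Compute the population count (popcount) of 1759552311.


0b1101000111000001010001100110111 has 15 set bits

15


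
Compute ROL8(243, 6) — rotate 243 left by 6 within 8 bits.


Rotate 0b11110011 left by 6 (8-bit) = 0b11111100 = 252

252


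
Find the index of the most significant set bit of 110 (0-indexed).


0b1101110. Highest set bit at position 6

6


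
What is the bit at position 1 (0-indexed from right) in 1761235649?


0b1101000111110100101001011000001, position 1 = 0

0


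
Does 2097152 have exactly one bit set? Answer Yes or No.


0b1000000000000000000000. Only one bit set => Yes

Yes


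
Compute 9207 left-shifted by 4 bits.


0b10001111110111 << 4 = 0b100011111101110000 = 147312

147312


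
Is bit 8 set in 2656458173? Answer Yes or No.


0b10011110010101100101010110111101, bit 8 = 1. Yes

Yes


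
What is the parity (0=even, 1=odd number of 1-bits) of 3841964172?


0b11100100111111111011100010001100 has 19 ones => parity 1

1


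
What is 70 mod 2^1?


70 & 1 = 0

0


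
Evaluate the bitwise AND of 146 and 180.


0b10010010 & 0b10110100 = 0b10010000 = 144

144


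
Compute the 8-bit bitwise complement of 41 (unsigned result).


~0b101001 = 0b11010110 = 214 (8-bit unsigned)

214


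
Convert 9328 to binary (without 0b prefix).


9328 = 10010001110000 in binary

10010001110000


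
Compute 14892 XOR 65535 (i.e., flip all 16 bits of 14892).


14892 ^ 65535 = 50643

50643


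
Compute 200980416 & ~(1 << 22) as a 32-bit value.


200980416 & ~(1 << 22) = 196786112

196786112


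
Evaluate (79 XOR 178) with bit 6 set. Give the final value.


Step 1: 79 ^ 178 = 253
Step 2: 253 | (1 << 6) = 253 | 64 = 253

253


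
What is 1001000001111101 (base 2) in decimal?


1001000001111101 in decimal = 36989

36989


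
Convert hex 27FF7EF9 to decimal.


27FF7EF9 hex = 671055609 decimal

671055609


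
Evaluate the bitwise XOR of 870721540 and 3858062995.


0b110011111001100010100000000100 ^ 0b11100101111101010101111010010011 = 0b11010110000100110111011010010111 = 3591599767

3591599767


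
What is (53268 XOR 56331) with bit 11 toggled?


Step 1: 53268 ^ 56331 = 3103
Step 2: 3103 ^ (1 << 11) = 3103 ^ 2048 = 1055

1055


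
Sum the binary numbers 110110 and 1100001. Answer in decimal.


110110 + 1100001 = 10010111 = 151

151


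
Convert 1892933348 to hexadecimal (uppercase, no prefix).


1892933348 = 70D3DEE4 hex

70D3DEE4


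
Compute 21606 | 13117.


0b101010001100110 | 0b11001100111101 = 0b111011101111111 = 30591

30591


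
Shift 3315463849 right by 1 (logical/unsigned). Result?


0b11000101100111011111011010101001 >> 1 = 0b1100010110011101111101101010100 = 1657731924

1657731924


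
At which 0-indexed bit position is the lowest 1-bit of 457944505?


0b11011010010111010110110111001. Lowest set bit at position 0

0


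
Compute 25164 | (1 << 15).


25164 | (1 << 15) = 25164 | 32768 = 57932

57932


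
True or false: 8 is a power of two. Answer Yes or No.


0b1000. Only one bit set => Yes

Yes


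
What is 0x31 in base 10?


31 hex = 49 decimal

49


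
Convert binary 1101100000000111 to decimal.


1101100000000111 in decimal = 55303

55303


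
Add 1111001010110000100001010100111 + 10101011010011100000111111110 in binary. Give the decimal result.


1111001010110000100001010100111 + 10101011010011100000111111110 = 10001110110000100000010010100101 = 2395079845

2395079845


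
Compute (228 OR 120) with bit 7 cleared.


Step 1: 228 | 120 = 252
Step 2: 252 & ~(1 << 7) = 124

124


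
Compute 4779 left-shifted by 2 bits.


0b1001010101011 << 2 = 0b100101010101100 = 19116

19116


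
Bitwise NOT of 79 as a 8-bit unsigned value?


~0b1001111 = 0b10110000 = 176 (8-bit unsigned)

176


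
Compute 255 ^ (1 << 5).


255 ^ (1 << 5) = 255 ^ 32 = 223

223


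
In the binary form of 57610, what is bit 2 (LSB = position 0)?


0b1110000100001010, position 2 = 0

0


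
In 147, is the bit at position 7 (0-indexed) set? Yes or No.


0b10010011, bit 7 = 1. Yes

Yes


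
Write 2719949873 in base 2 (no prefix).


2719949873 = 10100010000111110010010000110001 in binary

10100010000111110010010000110001


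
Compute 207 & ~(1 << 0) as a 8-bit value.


207 & ~(1 << 0) = 206

206


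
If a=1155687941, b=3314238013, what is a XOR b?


1155687941 ^ 3314238013 = 2171151416

2171151416


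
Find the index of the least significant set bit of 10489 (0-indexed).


0b10100011111001. Lowest set bit at position 0

0


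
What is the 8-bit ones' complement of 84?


84 ^ 255 = 171

171


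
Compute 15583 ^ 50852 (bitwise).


0b11110011011111 ^ 0b1100011010100100 = 0b1111101001111011 = 64123

64123


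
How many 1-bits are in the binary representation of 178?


0b10110010 has 4 set bits

4


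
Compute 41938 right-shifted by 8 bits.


0b1010001111010010 >> 8 = 0b10100011 = 163

163


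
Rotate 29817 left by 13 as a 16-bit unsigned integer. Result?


Rotate 0b111010001111001 left by 13 (16-bit) = 0b10111010001111 = 11919

11919


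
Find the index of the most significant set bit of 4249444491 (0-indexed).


0b11111101010010010110000010001011. Highest set bit at position 31

31


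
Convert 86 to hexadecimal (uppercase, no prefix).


86 = 56 hex

56


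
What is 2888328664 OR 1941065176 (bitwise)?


0b10101100001010000110010111011000 | 0b1110011101100100100110111011000 = 0b11111111101110100110110111011000 = 4290407896

4290407896


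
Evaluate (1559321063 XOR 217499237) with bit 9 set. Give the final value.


Step 1: 1559321063 ^ 217499237 = 1342676866
Step 2: 1342676866 | (1 << 9) = 1342676866 | 512 = 1342676866

1342676866


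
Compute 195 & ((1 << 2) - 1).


195 & 3 = 3

3


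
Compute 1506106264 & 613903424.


0b1011001110001010101101110011000 & 0b100100100101110110110001000000 = 0b100001010100100000000000 = 8734720

8734720


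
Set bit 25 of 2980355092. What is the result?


2980355092 | (1 << 25) = 2980355092 | 33554432 = 3013909524

3013909524


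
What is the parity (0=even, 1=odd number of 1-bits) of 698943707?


0b101001101010010000100011011011 has 14 ones => parity 0

0


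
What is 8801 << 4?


0b10001001100001 << 4 = 0b100010011000010000 = 140816

140816


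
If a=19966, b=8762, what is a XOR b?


19966 ^ 8762 = 28612

28612


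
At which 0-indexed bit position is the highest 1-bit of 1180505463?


0b1000110010111010001010101110111. Highest set bit at position 30

30


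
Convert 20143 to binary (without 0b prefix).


20143 = 100111010101111 in binary

100111010101111


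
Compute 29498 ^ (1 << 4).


29498 ^ (1 << 4) = 29498 ^ 16 = 29482

29482


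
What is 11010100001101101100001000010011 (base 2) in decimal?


11010100001101101100001000010011 in decimal = 3560358419

3560358419


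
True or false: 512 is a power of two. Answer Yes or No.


0b1000000000. Only one bit set => Yes

Yes


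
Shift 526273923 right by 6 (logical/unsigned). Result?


0b11111010111100100110110000011 >> 6 = 0b11111010111100100110110 = 8223030

8223030


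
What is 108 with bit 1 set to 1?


108 | (1 << 1) = 108 | 2 = 110

110


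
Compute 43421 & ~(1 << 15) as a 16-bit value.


43421 & ~(1 << 15) = 10653

10653


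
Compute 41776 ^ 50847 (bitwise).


0b1010001100110000 ^ 0b1100011010011111 = 0b110010110101111 = 26031

26031


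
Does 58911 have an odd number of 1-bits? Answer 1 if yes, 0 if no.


0b1110011000011111 has 10 ones => parity 0

0


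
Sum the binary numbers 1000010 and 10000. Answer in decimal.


1000010 + 10000 = 1010010 = 82

82


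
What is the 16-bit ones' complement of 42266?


42266 ^ 65535 = 23269

23269


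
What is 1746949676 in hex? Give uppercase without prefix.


1746949676 = 6820562C hex

6820562C


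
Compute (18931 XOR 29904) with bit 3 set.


Step 1: 18931 ^ 29904 = 15651
Step 2: 15651 | (1 << 3) = 15651 | 8 = 15659

15659


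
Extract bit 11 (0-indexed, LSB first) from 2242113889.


0b10000101101000111111000101100001, position 11 = 0

0


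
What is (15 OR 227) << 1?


Step 1: 15 | 227 = 239
Step 2: 239 << 1 = 478

478


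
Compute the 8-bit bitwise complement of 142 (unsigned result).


~0b10001110 = 0b1110001 = 113 (8-bit unsigned)

113


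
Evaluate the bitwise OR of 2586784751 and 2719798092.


0b10011010001011110011001111101111 | 0b10100010000111001101001101001100 = 0b10111010001111111111001111101111 = 3124753391

3124753391


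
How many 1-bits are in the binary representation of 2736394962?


0b10100011000110100001001011010010 has 13 set bits

13


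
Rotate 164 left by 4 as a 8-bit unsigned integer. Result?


Rotate 0b10100100 left by 4 (8-bit) = 0b1001010 = 74

74


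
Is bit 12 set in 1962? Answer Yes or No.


0b11110101010, bit 12 = 0. No

No


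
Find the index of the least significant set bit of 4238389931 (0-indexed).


0b11111100101000001011001010101011. Lowest set bit at position 0

0


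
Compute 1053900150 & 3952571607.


0b111110110100010011110101110110 & 0b11101011100101110111010011010111 = 0b101010100100010011010001010110 = 714159190

714159190


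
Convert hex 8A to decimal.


8A hex = 138 decimal

138


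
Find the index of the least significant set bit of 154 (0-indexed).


0b10011010. Lowest set bit at position 1

1


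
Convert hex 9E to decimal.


9E hex = 158 decimal

158


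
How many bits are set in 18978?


0b100101000100010 has 5 set bits

5


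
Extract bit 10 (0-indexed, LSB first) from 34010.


0b1000010011011010, position 10 = 1

1


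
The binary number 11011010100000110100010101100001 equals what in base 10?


11011010100000110100010101100001 in decimal = 3666036065

3666036065


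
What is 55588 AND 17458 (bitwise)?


0b1101100100100100 & 0b100010000110010 = 0b100000000100000 = 16416

16416


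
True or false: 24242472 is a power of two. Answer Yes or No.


0b1011100011110100100101000. Multiple bits set => No

No


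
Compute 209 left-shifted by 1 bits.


0b11010001 << 1 = 0b110100010 = 418

418


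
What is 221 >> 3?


0b11011101 >> 3 = 0b11011 = 27

27


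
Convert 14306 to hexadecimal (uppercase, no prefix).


14306 = 37E2 hex

37E2


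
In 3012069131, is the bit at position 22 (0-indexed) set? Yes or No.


0b10110011100010001000011100001011, bit 22 = 0. No

No


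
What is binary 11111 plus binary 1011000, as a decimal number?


11111 + 1011000 = 1110111 = 119

119


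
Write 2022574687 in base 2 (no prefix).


2022574687 = 1111000100011100000101001011111 in binary

1111000100011100000101001011111


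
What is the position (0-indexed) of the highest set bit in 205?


0b11001101. Highest set bit at position 7

7


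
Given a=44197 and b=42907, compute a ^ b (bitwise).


44197 ^ 42907 = 2878

2878


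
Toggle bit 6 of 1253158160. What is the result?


1253158160 ^ (1 << 6) = 1253158160 ^ 64 = 1253158224

1253158224


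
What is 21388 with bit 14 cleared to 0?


21388 & ~(1 << 14) = 5004

5004


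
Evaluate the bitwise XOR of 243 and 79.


0b11110011 ^ 0b1001111 = 0b10111100 = 188

188


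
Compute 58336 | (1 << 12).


58336 | (1 << 12) = 58336 | 4096 = 62432

62432


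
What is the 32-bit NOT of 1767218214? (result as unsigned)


~0b1101001010101011001110000100110 = 0b10010110101010100110001111011001 = 2527749081 (32-bit unsigned)

2527749081


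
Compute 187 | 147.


0b10111011 | 0b10010011 = 0b10111011 = 187

187


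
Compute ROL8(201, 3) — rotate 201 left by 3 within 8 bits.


Rotate 0b11001001 left by 3 (8-bit) = 0b1001110 = 78

78


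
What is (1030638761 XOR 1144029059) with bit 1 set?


Step 1: 1030638761 ^ 1144029059 = 2036216618
Step 2: 2036216618 | (1 << 1) = 2036216618 | 2 = 2036216618

2036216618


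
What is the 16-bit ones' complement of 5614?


5614 ^ 65535 = 59921

59921


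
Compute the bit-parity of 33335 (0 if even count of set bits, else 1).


0b1000001000110111 has 7 ones => parity 1

1


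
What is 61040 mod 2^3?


61040 & 7 = 0

0


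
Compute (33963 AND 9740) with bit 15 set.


Step 1: 33963 & 9740 = 1032
Step 2: 1032 | (1 << 15) = 1032 | 32768 = 33800

33800


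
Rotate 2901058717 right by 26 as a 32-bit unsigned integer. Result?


Rotate 0b10101100111010101010010010011101 right by 26 (32-bit) = 0b111010101010010010011101101011 = 984164203

984164203


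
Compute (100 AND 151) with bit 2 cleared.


Step 1: 100 & 151 = 4
Step 2: 4 & ~(1 << 2) = 0

0


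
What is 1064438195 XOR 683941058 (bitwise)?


0b111111011100100000100110110011 ^ 0b101000110001000001110011000010 = 0b10111101101100001010101110001 = 397809009

397809009


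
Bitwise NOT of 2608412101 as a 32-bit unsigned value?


~0b10011011011110010011010111000101 = 0b1100100100001101100101000111010 = 1686555194 (32-bit unsigned)

1686555194


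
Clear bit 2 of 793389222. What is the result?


793389222 & ~(1 << 2) = 793389218

793389218


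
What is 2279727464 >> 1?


0b10000111111000011110000101101000 >> 1 = 0b1000011111100001111000010110100 = 1139863732

1139863732


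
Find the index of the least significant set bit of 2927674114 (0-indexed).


0b10101110100000001100001100000010. Lowest set bit at position 1

1


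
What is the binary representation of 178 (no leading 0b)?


178 = 10110010 in binary

10110010


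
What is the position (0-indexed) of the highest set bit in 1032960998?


0b111101100100011011101111100110. Highest set bit at position 29

29


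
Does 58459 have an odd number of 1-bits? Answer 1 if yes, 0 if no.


0b1110010001011011 has 9 ones => parity 1

1


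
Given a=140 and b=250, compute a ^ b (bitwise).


140 ^ 250 = 118

118


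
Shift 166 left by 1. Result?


0b10100110 << 1 = 0b101001100 = 332

332


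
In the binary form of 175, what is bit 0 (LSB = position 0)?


0b10101111, position 0 = 1

1


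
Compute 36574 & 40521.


0b1000111011011110 & 0b1001111001001001 = 0b1000111001001000 = 36424

36424


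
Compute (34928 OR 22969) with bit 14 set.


Step 1: 34928 | 22969 = 55801
Step 2: 55801 | (1 << 14) = 55801 | 16384 = 55801

55801
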